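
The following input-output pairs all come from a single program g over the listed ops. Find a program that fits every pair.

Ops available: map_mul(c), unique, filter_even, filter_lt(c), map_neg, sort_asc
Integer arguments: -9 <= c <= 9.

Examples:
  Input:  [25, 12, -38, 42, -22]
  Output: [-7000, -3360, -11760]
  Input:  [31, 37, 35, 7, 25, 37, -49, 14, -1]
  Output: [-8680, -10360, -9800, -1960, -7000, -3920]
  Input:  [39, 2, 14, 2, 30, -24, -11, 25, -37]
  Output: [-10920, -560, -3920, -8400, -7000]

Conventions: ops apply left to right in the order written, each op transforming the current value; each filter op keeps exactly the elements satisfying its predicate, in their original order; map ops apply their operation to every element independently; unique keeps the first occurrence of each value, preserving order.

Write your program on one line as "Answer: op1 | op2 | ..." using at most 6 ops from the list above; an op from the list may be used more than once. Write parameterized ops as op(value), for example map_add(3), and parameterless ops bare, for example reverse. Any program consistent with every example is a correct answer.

map_mul(5) | map_mul(-8) | filter_lt(-7) | map_mul(7) | unique

Check, running the answer program on each example:
  [25, 12, -38, 42, -22] -> [125, 60, -190, 210, -110] -> [-1000, -480, 1520, -1680, 880] -> [-1000, -480, -1680] -> [-7000, -3360, -11760] -> [-7000, -3360, -11760]
  [31, 37, 35, 7, 25, 37, -49, 14, -1] -> [155, 185, 175, 35, 125, 185, -245, 70, -5] -> [-1240, -1480, -1400, -280, -1000, -1480, 1960, -560, 40] -> [-1240, -1480, -1400, -280, -1000, -1480, -560] -> [-8680, -10360, -9800, -1960, -7000, -10360, -3920] -> [-8680, -10360, -9800, -1960, -7000, -3920]
  [39, 2, 14, 2, 30, -24, -11, 25, -37] -> [195, 10, 70, 10, 150, -120, -55, 125, -185] -> [-1560, -80, -560, -80, -1200, 960, 440, -1000, 1480] -> [-1560, -80, -560, -80, -1200, -1000] -> [-10920, -560, -3920, -560, -8400, -7000] -> [-10920, -560, -3920, -8400, -7000]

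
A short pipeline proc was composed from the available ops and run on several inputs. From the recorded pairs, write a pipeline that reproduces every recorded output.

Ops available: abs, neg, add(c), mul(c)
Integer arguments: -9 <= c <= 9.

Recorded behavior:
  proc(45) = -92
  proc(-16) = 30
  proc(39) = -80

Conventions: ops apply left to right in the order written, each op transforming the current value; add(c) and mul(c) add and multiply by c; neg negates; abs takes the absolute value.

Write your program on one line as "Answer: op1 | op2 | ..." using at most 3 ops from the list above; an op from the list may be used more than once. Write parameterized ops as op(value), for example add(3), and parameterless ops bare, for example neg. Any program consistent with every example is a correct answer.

add(1) | neg | mul(2)

Check, running the answer program on each example:
  45 -> 46 -> -46 -> -92
  -16 -> -15 -> 15 -> 30
  39 -> 40 -> -40 -> -80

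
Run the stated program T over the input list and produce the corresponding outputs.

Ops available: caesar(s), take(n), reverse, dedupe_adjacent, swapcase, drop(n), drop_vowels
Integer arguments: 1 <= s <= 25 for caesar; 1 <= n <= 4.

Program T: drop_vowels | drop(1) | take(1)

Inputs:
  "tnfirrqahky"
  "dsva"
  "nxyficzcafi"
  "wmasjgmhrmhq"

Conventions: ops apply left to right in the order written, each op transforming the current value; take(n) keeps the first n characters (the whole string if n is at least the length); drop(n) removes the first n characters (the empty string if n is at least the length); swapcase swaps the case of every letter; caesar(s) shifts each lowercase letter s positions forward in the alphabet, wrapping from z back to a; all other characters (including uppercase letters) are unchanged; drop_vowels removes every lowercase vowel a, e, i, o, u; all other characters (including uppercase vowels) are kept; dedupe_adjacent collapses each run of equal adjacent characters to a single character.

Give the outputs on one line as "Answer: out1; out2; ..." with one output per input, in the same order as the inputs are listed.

Execution, op by op:
  "tnfirrqahky" -> "tnfrrqhky" -> "nfrrqhky" -> "n"
  "dsva" -> "dsv" -> "sv" -> "s"
  "nxyficzcafi" -> "nxyfczcf" -> "xyfczcf" -> "x"
  "wmasjgmhrmhq" -> "wmsjgmhrmhq" -> "msjgmhrmhq" -> "m"

"n"; "s"; "x"; "m"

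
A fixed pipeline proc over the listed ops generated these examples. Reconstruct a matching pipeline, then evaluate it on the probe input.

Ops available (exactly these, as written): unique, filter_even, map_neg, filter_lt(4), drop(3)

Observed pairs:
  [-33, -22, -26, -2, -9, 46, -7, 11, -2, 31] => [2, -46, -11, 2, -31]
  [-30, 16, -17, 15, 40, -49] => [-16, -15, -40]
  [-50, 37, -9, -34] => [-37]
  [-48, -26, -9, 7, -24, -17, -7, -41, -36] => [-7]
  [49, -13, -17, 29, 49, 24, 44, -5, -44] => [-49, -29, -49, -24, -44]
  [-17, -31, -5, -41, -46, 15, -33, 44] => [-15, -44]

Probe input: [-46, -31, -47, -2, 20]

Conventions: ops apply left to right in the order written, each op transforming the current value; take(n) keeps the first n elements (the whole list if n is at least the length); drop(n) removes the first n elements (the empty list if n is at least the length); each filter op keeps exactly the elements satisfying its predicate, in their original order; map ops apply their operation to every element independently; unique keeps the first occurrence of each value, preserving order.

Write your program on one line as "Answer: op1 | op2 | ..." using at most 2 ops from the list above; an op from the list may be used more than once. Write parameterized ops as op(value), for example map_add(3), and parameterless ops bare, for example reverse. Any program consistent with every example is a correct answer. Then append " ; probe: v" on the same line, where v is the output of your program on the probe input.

map_neg | filter_lt(4) ; probe: [2, -20]

Check, running the answer program on each example:
  [-33, -22, -26, -2, -9, 46, -7, 11, -2, 31] -> [33, 22, 26, 2, 9, -46, 7, -11, 2, -31] -> [2, -46, -11, 2, -31]
  [-30, 16, -17, 15, 40, -49] -> [30, -16, 17, -15, -40, 49] -> [-16, -15, -40]
  [-50, 37, -9, -34] -> [50, -37, 9, 34] -> [-37]
  [-48, -26, -9, 7, -24, -17, -7, -41, -36] -> [48, 26, 9, -7, 24, 17, 7, 41, 36] -> [-7]
  [49, -13, -17, 29, 49, 24, 44, -5, -44] -> [-49, 13, 17, -29, -49, -24, -44, 5, 44] -> [-49, -29, -49, -24, -44]
  [-17, -31, -5, -41, -46, 15, -33, 44] -> [17, 31, 5, 41, 46, -15, 33, -44] -> [-15, -44]
  probe: [-46, -31, -47, -2, 20] -> [46, 31, 47, 2, -20] -> [2, -20]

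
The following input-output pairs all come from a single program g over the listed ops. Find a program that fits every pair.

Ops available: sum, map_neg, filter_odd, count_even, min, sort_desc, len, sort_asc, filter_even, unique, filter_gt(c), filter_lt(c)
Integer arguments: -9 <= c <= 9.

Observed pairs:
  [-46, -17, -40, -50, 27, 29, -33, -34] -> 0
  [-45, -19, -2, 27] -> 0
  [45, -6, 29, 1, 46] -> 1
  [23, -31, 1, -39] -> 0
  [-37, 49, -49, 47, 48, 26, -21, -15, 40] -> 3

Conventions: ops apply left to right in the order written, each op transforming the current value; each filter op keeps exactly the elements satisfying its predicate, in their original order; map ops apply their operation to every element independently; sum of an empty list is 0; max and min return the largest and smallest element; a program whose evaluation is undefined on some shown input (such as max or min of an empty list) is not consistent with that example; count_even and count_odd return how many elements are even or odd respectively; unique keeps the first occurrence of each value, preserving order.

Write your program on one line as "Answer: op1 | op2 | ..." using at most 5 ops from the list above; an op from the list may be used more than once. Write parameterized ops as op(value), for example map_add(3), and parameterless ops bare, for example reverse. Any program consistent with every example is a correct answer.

filter_even | sort_asc | map_neg | filter_lt(-6) | count_even

Check, running the answer program on each example:
  [-46, -17, -40, -50, 27, 29, -33, -34] -> [-46, -40, -50, -34] -> [-50, -46, -40, -34] -> [50, 46, 40, 34] -> [] -> 0
  [-45, -19, -2, 27] -> [-2] -> [-2] -> [2] -> [] -> 0
  [45, -6, 29, 1, 46] -> [-6, 46] -> [-6, 46] -> [6, -46] -> [-46] -> 1
  [23, -31, 1, -39] -> [] -> [] -> [] -> [] -> 0
  [-37, 49, -49, 47, 48, 26, -21, -15, 40] -> [48, 26, 40] -> [26, 40, 48] -> [-26, -40, -48] -> [-26, -40, -48] -> 3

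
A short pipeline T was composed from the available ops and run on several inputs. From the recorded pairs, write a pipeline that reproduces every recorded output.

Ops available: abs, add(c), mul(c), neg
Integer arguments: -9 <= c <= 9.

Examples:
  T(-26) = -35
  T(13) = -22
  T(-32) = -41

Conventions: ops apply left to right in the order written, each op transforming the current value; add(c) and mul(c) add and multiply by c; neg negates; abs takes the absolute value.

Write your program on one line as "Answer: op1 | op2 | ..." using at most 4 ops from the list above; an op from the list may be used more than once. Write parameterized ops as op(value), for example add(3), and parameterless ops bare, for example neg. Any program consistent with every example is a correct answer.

neg | abs | add(9) | neg

Check, running the answer program on each example:
  -26 -> 26 -> 26 -> 35 -> -35
  13 -> -13 -> 13 -> 22 -> -22
  -32 -> 32 -> 32 -> 41 -> -41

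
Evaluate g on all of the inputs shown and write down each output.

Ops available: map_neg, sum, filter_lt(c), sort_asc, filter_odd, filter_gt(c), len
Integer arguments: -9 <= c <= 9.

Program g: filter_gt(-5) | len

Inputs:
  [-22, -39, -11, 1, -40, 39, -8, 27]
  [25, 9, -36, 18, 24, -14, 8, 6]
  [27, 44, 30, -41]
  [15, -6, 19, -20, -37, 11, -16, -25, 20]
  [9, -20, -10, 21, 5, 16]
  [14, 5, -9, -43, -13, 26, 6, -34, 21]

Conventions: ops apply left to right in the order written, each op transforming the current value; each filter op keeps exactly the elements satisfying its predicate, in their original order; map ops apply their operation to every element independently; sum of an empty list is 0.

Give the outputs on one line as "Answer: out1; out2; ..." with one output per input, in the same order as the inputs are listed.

Execution, op by op:
  [-22, -39, -11, 1, -40, 39, -8, 27] -> [1, 39, 27] -> 3
  [25, 9, -36, 18, 24, -14, 8, 6] -> [25, 9, 18, 24, 8, 6] -> 6
  [27, 44, 30, -41] -> [27, 44, 30] -> 3
  [15, -6, 19, -20, -37, 11, -16, -25, 20] -> [15, 19, 11, 20] -> 4
  [9, -20, -10, 21, 5, 16] -> [9, 21, 5, 16] -> 4
  [14, 5, -9, -43, -13, 26, 6, -34, 21] -> [14, 5, 26, 6, 21] -> 5

3; 6; 3; 4; 4; 5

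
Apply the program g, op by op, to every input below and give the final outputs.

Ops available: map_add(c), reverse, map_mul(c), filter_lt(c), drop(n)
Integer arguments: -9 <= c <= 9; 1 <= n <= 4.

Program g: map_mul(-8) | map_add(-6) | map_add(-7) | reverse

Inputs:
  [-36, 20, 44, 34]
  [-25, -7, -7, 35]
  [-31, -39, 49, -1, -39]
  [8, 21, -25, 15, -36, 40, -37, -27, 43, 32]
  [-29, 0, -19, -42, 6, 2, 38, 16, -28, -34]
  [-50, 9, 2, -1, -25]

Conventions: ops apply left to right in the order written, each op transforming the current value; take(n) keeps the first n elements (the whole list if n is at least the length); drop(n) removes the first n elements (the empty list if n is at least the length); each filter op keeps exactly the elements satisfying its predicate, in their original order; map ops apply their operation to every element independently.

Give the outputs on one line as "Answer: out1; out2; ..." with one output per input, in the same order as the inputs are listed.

Execution, op by op:
  [-36, 20, 44, 34] -> [288, -160, -352, -272] -> [282, -166, -358, -278] -> [275, -173, -365, -285] -> [-285, -365, -173, 275]
  [-25, -7, -7, 35] -> [200, 56, 56, -280] -> [194, 50, 50, -286] -> [187, 43, 43, -293] -> [-293, 43, 43, 187]
  [-31, -39, 49, -1, -39] -> [248, 312, -392, 8, 312] -> [242, 306, -398, 2, 306] -> [235, 299, -405, -5, 299] -> [299, -5, -405, 299, 235]
  [8, 21, -25, 15, -36, 40, -37, -27, 43, 32] -> [-64, -168, 200, -120, 288, -320, 296, 216, -344, -256] -> [-70, -174, 194, -126, 282, -326, 290, 210, -350, -262] -> [-77, -181, 187, -133, 275, -333, 283, 203, -357, -269] -> [-269, -357, 203, 283, -333, 275, -133, 187, -181, -77]
  [-29, 0, -19, -42, 6, 2, 38, 16, -28, -34] -> [232, 0, 152, 336, -48, -16, -304, -128, 224, 272] -> [226, -6, 146, 330, -54, -22, -310, -134, 218, 266] -> [219, -13, 139, 323, -61, -29, -317, -141, 211, 259] -> [259, 211, -141, -317, -29, -61, 323, 139, -13, 219]
  [-50, 9, 2, -1, -25] -> [400, -72, -16, 8, 200] -> [394, -78, -22, 2, 194] -> [387, -85, -29, -5, 187] -> [187, -5, -29, -85, 387]

[-285, -365, -173, 275]; [-293, 43, 43, 187]; [299, -5, -405, 299, 235]; [-269, -357, 203, 283, -333, 275, -133, 187, -181, -77]; [259, 211, -141, -317, -29, -61, 323, 139, -13, 219]; [187, -5, -29, -85, 387]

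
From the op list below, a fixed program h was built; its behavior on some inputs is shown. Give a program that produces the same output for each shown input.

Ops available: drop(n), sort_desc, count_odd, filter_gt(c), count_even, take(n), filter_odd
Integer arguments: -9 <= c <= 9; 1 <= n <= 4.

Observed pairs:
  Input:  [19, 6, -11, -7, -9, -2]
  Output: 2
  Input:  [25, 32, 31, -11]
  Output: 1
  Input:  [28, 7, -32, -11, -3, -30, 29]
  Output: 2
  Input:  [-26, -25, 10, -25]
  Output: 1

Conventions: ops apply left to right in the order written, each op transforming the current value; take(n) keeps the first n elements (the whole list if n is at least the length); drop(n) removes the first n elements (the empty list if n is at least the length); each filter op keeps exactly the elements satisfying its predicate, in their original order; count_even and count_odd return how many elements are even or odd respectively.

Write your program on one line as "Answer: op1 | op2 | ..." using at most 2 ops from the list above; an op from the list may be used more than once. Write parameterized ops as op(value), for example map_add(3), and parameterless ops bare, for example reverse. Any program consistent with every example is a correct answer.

drop(1) | count_even

Check, running the answer program on each example:
  [19, 6, -11, -7, -9, -2] -> [6, -11, -7, -9, -2] -> 2
  [25, 32, 31, -11] -> [32, 31, -11] -> 1
  [28, 7, -32, -11, -3, -30, 29] -> [7, -32, -11, -3, -30, 29] -> 2
  [-26, -25, 10, -25] -> [-25, 10, -25] -> 1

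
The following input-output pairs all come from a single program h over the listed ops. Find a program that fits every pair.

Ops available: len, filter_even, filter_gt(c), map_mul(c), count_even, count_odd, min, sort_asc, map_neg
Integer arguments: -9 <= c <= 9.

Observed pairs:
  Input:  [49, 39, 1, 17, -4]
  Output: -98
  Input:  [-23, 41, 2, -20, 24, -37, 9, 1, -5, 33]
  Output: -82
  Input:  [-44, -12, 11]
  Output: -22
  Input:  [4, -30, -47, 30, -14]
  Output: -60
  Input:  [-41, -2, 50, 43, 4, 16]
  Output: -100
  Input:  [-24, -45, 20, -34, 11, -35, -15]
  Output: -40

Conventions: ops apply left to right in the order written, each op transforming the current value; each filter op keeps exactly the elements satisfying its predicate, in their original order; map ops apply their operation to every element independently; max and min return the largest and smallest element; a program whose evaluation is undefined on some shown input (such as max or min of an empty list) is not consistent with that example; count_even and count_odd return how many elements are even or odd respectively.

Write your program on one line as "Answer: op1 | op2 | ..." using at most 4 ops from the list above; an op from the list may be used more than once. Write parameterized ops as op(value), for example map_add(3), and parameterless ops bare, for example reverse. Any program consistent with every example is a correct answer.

filter_gt(-9) | sort_asc | map_mul(-2) | min

Check, running the answer program on each example:
  [49, 39, 1, 17, -4] -> [49, 39, 1, 17, -4] -> [-4, 1, 17, 39, 49] -> [8, -2, -34, -78, -98] -> -98
  [-23, 41, 2, -20, 24, -37, 9, 1, -5, 33] -> [41, 2, 24, 9, 1, -5, 33] -> [-5, 1, 2, 9, 24, 33, 41] -> [10, -2, -4, -18, -48, -66, -82] -> -82
  [-44, -12, 11] -> [11] -> [11] -> [-22] -> -22
  [4, -30, -47, 30, -14] -> [4, 30] -> [4, 30] -> [-8, -60] -> -60
  [-41, -2, 50, 43, 4, 16] -> [-2, 50, 43, 4, 16] -> [-2, 4, 16, 43, 50] -> [4, -8, -32, -86, -100] -> -100
  [-24, -45, 20, -34, 11, -35, -15] -> [20, 11] -> [11, 20] -> [-22, -40] -> -40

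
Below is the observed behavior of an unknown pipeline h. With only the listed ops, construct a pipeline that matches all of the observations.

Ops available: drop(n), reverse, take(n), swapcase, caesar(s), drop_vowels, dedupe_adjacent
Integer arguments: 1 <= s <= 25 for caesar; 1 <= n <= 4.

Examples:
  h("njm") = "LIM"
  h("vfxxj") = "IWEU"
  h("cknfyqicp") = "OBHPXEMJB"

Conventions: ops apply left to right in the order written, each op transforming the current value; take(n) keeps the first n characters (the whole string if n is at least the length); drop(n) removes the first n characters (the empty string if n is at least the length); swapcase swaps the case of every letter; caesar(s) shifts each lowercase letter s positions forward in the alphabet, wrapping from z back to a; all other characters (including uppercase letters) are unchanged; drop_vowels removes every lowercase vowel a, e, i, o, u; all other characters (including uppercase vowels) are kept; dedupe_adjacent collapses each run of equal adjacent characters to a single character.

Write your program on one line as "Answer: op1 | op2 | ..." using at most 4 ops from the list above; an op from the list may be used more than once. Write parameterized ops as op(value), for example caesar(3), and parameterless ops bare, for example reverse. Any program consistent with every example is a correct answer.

dedupe_adjacent | reverse | caesar(25) | swapcase

Check, running the answer program on each example:
  "njm" -> "njm" -> "mjn" -> "lim" -> "LIM"
  "vfxxj" -> "vfxj" -> "jxfv" -> "iweu" -> "IWEU"
  "cknfyqicp" -> "cknfyqicp" -> "pciqyfnkc" -> "obhpxemjb" -> "OBHPXEMJB"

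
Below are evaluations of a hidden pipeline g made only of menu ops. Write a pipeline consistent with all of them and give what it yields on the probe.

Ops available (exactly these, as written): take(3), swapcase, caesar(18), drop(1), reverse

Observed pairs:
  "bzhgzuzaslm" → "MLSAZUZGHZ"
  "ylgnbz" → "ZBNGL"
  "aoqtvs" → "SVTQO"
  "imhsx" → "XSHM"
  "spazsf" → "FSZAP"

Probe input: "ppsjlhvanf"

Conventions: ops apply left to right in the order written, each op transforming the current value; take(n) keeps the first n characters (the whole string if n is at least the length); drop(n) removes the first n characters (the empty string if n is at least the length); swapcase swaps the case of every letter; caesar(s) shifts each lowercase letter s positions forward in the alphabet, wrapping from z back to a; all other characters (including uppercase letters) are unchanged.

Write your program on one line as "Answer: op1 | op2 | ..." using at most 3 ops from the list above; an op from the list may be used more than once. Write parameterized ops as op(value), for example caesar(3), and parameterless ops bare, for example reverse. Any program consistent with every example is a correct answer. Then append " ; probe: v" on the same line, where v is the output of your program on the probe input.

drop(1) | reverse | swapcase ; probe: "FNAVHLJSP"

Check, running the answer program on each example:
  "bzhgzuzaslm" -> "zhgzuzaslm" -> "mlsazuzghz" -> "MLSAZUZGHZ"
  "ylgnbz" -> "lgnbz" -> "zbngl" -> "ZBNGL"
  "aoqtvs" -> "oqtvs" -> "svtqo" -> "SVTQO"
  "imhsx" -> "mhsx" -> "xshm" -> "XSHM"
  "spazsf" -> "pazsf" -> "fszap" -> "FSZAP"
  probe: "ppsjlhvanf" -> "psjlhvanf" -> "fnavhljsp" -> "FNAVHLJSP"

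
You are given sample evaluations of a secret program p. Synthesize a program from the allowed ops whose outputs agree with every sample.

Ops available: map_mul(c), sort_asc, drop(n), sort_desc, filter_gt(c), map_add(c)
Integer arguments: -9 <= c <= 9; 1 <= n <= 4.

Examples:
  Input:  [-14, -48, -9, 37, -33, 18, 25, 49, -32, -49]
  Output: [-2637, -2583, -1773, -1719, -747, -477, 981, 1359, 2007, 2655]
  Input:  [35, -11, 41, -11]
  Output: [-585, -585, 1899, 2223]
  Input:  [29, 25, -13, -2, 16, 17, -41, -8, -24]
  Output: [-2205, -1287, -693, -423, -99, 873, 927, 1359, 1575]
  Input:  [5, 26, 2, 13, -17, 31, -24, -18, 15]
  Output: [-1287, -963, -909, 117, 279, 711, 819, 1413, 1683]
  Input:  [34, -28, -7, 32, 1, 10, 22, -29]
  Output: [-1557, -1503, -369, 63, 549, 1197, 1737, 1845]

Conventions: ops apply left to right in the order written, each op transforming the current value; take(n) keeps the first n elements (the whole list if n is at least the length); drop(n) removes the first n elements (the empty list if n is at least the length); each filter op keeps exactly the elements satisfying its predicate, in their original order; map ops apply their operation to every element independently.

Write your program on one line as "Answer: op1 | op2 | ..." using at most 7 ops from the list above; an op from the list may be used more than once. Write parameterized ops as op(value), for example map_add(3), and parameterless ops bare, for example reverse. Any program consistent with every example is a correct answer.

sort_desc | map_mul(6) | map_add(-6) | sort_asc | map_add(7) | map_mul(9)

Check, running the answer program on each example:
  [-14, -48, -9, 37, -33, 18, 25, 49, -32, -49] -> [49, 37, 25, 18, -9, -14, -32, -33, -48, -49] -> [294, 222, 150, 108, -54, -84, -192, -198, -288, -294] -> [288, 216, 144, 102, -60, -90, -198, -204, -294, -300] -> [-300, -294, -204, -198, -90, -60, 102, 144, 216, 288] -> [-293, -287, -197, -191, -83, -53, 109, 151, 223, 295] -> [-2637, -2583, -1773, -1719, -747, -477, 981, 1359, 2007, 2655]
  [35, -11, 41, -11] -> [41, 35, -11, -11] -> [246, 210, -66, -66] -> [240, 204, -72, -72] -> [-72, -72, 204, 240] -> [-65, -65, 211, 247] -> [-585, -585, 1899, 2223]
  [29, 25, -13, -2, 16, 17, -41, -8, -24] -> [29, 25, 17, 16, -2, -8, -13, -24, -41] -> [174, 150, 102, 96, -12, -48, -78, -144, -246] -> [168, 144, 96, 90, -18, -54, -84, -150, -252] -> [-252, -150, -84, -54, -18, 90, 96, 144, 168] -> [-245, -143, -77, -47, -11, 97, 103, 151, 175] -> [-2205, -1287, -693, -423, -99, 873, 927, 1359, 1575]
  [5, 26, 2, 13, -17, 31, -24, -18, 15] -> [31, 26, 15, 13, 5, 2, -17, -18, -24] -> [186, 156, 90, 78, 30, 12, -102, -108, -144] -> [180, 150, 84, 72, 24, 6, -108, -114, -150] -> [-150, -114, -108, 6, 24, 72, 84, 150, 180] -> [-143, -107, -101, 13, 31, 79, 91, 157, 187] -> [-1287, -963, -909, 117, 279, 711, 819, 1413, 1683]
  [34, -28, -7, 32, 1, 10, 22, -29] -> [34, 32, 22, 10, 1, -7, -28, -29] -> [204, 192, 132, 60, 6, -42, -168, -174] -> [198, 186, 126, 54, 0, -48, -174, -180] -> [-180, -174, -48, 0, 54, 126, 186, 198] -> [-173, -167, -41, 7, 61, 133, 193, 205] -> [-1557, -1503, -369, 63, 549, 1197, 1737, 1845]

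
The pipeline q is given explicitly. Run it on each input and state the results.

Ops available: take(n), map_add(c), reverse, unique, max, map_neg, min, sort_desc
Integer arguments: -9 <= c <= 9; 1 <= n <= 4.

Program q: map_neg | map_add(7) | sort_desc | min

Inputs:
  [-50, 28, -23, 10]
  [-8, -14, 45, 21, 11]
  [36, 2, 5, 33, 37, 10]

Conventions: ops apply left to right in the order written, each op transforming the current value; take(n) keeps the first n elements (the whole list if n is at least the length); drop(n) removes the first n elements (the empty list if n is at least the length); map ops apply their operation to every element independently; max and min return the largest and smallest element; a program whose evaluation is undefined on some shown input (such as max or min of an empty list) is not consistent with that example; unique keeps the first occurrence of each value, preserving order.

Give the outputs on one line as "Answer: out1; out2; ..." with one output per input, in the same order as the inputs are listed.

Execution, op by op:
  [-50, 28, -23, 10] -> [50, -28, 23, -10] -> [57, -21, 30, -3] -> [57, 30, -3, -21] -> -21
  [-8, -14, 45, 21, 11] -> [8, 14, -45, -21, -11] -> [15, 21, -38, -14, -4] -> [21, 15, -4, -14, -38] -> -38
  [36, 2, 5, 33, 37, 10] -> [-36, -2, -5, -33, -37, -10] -> [-29, 5, 2, -26, -30, -3] -> [5, 2, -3, -26, -29, -30] -> -30

-21; -38; -30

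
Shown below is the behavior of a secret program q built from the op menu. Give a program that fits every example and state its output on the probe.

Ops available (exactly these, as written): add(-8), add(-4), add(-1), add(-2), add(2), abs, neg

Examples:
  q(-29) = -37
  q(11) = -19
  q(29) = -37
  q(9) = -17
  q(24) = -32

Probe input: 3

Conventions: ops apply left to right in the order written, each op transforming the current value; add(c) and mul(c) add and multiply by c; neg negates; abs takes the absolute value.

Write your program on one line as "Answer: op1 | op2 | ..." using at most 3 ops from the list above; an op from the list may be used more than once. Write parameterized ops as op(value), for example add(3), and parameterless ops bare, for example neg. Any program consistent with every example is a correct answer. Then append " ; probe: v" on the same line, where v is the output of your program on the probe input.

abs | neg | add(-8) ; probe: -11

Check, running the answer program on each example:
  -29 -> 29 -> -29 -> -37
  11 -> 11 -> -11 -> -19
  29 -> 29 -> -29 -> -37
  9 -> 9 -> -9 -> -17
  24 -> 24 -> -24 -> -32
  probe: 3 -> 3 -> -3 -> -11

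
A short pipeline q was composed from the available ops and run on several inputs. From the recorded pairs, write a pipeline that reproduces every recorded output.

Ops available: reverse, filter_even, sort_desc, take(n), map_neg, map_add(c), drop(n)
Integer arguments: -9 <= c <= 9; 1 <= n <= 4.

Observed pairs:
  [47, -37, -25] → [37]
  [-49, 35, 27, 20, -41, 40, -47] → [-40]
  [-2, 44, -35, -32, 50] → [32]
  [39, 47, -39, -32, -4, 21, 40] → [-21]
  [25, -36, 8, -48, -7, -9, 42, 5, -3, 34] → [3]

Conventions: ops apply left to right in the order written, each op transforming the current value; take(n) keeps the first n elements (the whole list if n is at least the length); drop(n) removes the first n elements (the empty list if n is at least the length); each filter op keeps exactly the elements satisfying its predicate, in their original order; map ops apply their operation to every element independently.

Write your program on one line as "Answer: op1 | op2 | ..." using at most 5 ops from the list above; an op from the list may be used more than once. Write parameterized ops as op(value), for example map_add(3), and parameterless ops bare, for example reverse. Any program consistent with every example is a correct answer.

map_neg | reverse | take(2) | drop(1)

Check, running the answer program on each example:
  [47, -37, -25] -> [-47, 37, 25] -> [25, 37, -47] -> [25, 37] -> [37]
  [-49, 35, 27, 20, -41, 40, -47] -> [49, -35, -27, -20, 41, -40, 47] -> [47, -40, 41, -20, -27, -35, 49] -> [47, -40] -> [-40]
  [-2, 44, -35, -32, 50] -> [2, -44, 35, 32, -50] -> [-50, 32, 35, -44, 2] -> [-50, 32] -> [32]
  [39, 47, -39, -32, -4, 21, 40] -> [-39, -47, 39, 32, 4, -21, -40] -> [-40, -21, 4, 32, 39, -47, -39] -> [-40, -21] -> [-21]
  [25, -36, 8, -48, -7, -9, 42, 5, -3, 34] -> [-25, 36, -8, 48, 7, 9, -42, -5, 3, -34] -> [-34, 3, -5, -42, 9, 7, 48, -8, 36, -25] -> [-34, 3] -> [3]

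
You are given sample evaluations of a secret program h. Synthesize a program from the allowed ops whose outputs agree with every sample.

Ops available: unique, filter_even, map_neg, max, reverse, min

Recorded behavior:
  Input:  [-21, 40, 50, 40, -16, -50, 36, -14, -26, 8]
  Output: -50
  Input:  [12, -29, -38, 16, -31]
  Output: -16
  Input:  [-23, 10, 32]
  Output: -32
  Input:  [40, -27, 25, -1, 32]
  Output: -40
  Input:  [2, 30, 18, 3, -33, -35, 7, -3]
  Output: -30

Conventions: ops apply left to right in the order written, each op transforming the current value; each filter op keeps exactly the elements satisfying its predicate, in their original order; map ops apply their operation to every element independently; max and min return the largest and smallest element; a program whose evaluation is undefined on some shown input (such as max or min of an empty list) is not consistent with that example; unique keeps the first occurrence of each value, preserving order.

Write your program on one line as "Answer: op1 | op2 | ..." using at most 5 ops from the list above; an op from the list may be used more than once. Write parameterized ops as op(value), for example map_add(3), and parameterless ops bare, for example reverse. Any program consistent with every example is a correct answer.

unique | reverse | map_neg | min

Check, running the answer program on each example:
  [-21, 40, 50, 40, -16, -50, 36, -14, -26, 8] -> [-21, 40, 50, -16, -50, 36, -14, -26, 8] -> [8, -26, -14, 36, -50, -16, 50, 40, -21] -> [-8, 26, 14, -36, 50, 16, -50, -40, 21] -> -50
  [12, -29, -38, 16, -31] -> [12, -29, -38, 16, -31] -> [-31, 16, -38, -29, 12] -> [31, -16, 38, 29, -12] -> -16
  [-23, 10, 32] -> [-23, 10, 32] -> [32, 10, -23] -> [-32, -10, 23] -> -32
  [40, -27, 25, -1, 32] -> [40, -27, 25, -1, 32] -> [32, -1, 25, -27, 40] -> [-32, 1, -25, 27, -40] -> -40
  [2, 30, 18, 3, -33, -35, 7, -3] -> [2, 30, 18, 3, -33, -35, 7, -3] -> [-3, 7, -35, -33, 3, 18, 30, 2] -> [3, -7, 35, 33, -3, -18, -30, -2] -> -30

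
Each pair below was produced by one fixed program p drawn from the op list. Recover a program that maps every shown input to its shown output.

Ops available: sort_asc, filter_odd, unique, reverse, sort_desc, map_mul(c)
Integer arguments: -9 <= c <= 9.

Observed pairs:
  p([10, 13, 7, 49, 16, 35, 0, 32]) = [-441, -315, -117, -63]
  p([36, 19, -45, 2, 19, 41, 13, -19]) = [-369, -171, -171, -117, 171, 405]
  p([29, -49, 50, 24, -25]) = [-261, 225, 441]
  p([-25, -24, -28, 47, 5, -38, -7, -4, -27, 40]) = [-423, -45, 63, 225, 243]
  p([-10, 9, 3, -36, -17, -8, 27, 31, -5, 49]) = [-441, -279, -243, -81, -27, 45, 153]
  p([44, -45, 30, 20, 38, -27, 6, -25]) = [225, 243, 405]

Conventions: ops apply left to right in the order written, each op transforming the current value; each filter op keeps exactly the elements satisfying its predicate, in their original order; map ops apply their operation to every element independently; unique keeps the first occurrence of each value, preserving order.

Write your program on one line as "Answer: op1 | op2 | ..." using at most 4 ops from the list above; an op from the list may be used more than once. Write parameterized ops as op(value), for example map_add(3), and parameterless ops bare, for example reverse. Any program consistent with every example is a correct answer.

filter_odd | sort_desc | map_mul(-9)

Check, running the answer program on each example:
  [10, 13, 7, 49, 16, 35, 0, 32] -> [13, 7, 49, 35] -> [49, 35, 13, 7] -> [-441, -315, -117, -63]
  [36, 19, -45, 2, 19, 41, 13, -19] -> [19, -45, 19, 41, 13, -19] -> [41, 19, 19, 13, -19, -45] -> [-369, -171, -171, -117, 171, 405]
  [29, -49, 50, 24, -25] -> [29, -49, -25] -> [29, -25, -49] -> [-261, 225, 441]
  [-25, -24, -28, 47, 5, -38, -7, -4, -27, 40] -> [-25, 47, 5, -7, -27] -> [47, 5, -7, -25, -27] -> [-423, -45, 63, 225, 243]
  [-10, 9, 3, -36, -17, -8, 27, 31, -5, 49] -> [9, 3, -17, 27, 31, -5, 49] -> [49, 31, 27, 9, 3, -5, -17] -> [-441, -279, -243, -81, -27, 45, 153]
  [44, -45, 30, 20, 38, -27, 6, -25] -> [-45, -27, -25] -> [-25, -27, -45] -> [225, 243, 405]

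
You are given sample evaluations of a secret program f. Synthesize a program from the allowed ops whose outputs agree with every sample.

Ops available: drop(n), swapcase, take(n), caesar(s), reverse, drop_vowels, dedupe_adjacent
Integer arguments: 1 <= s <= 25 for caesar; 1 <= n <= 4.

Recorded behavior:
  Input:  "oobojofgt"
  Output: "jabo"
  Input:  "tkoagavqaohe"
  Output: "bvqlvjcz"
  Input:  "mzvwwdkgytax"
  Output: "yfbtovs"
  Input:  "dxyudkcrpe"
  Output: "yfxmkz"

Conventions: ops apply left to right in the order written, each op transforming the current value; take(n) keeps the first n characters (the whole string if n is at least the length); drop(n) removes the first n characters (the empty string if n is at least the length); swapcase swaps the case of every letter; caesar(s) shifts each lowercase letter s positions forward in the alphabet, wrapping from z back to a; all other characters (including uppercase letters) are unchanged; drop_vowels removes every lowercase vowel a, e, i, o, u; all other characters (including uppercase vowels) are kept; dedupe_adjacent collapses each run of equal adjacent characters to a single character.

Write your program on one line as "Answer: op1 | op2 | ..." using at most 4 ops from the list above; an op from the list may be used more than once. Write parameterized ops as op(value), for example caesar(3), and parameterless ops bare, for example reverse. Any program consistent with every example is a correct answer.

caesar(7) | dedupe_adjacent | caesar(14) | drop(4)

Check, running the answer program on each example:
  "oobojofgt" -> "vvivqvmna" -> "vivqvmna" -> "jwjejabo" -> "jabo"
  "tkoagavqaohe" -> "arvhnhcxhvol" -> "arvhnhcxhvol" -> "ofjvbvqlvjcz" -> "bvqlvjcz"
  "mzvwwdkgytax" -> "tgcddkrnfahe" -> "tgcdkrnfahe" -> "huqryfbtovs" -> "yfbtovs"
  "dxyudkcrpe" -> "kefbkrjywl" -> "kefbkrjywl" -> "ystpyfxmkz" -> "yfxmkz"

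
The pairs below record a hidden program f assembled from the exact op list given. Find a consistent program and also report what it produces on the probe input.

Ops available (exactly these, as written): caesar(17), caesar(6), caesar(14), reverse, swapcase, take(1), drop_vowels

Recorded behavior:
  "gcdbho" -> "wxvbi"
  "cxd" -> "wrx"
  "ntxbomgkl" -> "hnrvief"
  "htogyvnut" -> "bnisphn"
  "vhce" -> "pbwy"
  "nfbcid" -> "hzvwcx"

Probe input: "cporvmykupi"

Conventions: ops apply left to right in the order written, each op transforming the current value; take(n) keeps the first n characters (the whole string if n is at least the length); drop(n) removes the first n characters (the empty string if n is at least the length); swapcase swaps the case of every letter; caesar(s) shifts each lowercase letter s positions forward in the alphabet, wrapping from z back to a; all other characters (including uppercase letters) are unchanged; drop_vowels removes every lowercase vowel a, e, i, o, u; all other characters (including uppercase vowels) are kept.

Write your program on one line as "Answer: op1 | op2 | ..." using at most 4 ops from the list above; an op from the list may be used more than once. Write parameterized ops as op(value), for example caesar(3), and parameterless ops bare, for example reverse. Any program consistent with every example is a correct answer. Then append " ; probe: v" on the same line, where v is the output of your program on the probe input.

caesar(14) | drop_vowels | caesar(6) ; probe: "wjilpsejc"

Check, running the answer program on each example:
  "gcdbho" -> "uqrpvc" -> "qrpvc" -> "wxvbi"
  "cxd" -> "qlr" -> "qlr" -> "wrx"
  "ntxbomgkl" -> "bhlpcauyz" -> "bhlpcyz" -> "hnrvief"
  "htogyvnut" -> "vhcumjbih" -> "vhcmjbh" -> "bnisphn"
  "vhce" -> "jvqs" -> "jvqs" -> "pbwy"
  "nfbcid" -> "btpqwr" -> "btpqwr" -> "hzvwcx"
  probe: "cporvmykupi" -> "qdcfjamyidw" -> "qdcfjmydw" -> "wjilpsejc"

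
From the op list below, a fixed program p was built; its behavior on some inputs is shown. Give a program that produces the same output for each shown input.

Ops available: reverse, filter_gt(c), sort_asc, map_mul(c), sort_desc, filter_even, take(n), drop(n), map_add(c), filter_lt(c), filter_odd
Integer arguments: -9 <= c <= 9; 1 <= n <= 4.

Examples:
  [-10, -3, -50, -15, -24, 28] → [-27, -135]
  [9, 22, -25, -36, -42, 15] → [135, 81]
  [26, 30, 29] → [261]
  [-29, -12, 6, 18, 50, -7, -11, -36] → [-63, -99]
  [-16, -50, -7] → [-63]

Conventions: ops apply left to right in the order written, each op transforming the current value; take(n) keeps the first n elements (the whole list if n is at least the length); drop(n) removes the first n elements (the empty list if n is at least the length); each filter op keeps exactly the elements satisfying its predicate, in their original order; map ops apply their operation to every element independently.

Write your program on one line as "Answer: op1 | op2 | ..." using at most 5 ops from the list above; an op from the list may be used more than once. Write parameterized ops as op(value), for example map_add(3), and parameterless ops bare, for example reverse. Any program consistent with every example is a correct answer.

reverse | sort_desc | filter_odd | take(2) | map_mul(9)

Check, running the answer program on each example:
  [-10, -3, -50, -15, -24, 28] -> [28, -24, -15, -50, -3, -10] -> [28, -3, -10, -15, -24, -50] -> [-3, -15] -> [-3, -15] -> [-27, -135]
  [9, 22, -25, -36, -42, 15] -> [15, -42, -36, -25, 22, 9] -> [22, 15, 9, -25, -36, -42] -> [15, 9, -25] -> [15, 9] -> [135, 81]
  [26, 30, 29] -> [29, 30, 26] -> [30, 29, 26] -> [29] -> [29] -> [261]
  [-29, -12, 6, 18, 50, -7, -11, -36] -> [-36, -11, -7, 50, 18, 6, -12, -29] -> [50, 18, 6, -7, -11, -12, -29, -36] -> [-7, -11, -29] -> [-7, -11] -> [-63, -99]
  [-16, -50, -7] -> [-7, -50, -16] -> [-7, -16, -50] -> [-7] -> [-7] -> [-63]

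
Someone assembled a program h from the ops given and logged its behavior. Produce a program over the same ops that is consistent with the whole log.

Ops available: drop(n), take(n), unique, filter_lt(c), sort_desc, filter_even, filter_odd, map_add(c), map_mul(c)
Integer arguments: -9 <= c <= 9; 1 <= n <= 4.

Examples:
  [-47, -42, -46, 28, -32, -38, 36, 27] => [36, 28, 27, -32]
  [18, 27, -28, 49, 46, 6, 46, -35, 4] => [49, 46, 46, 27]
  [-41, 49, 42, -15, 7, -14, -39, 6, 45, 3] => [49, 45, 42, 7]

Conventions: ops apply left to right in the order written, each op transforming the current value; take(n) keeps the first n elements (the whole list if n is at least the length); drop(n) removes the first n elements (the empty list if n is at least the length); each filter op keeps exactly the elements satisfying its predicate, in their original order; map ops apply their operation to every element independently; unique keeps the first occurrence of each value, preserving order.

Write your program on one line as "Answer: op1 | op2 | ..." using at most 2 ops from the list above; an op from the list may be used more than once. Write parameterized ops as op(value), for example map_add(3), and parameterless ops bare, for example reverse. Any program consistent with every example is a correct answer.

sort_desc | take(4)

Check, running the answer program on each example:
  [-47, -42, -46, 28, -32, -38, 36, 27] -> [36, 28, 27, -32, -38, -42, -46, -47] -> [36, 28, 27, -32]
  [18, 27, -28, 49, 46, 6, 46, -35, 4] -> [49, 46, 46, 27, 18, 6, 4, -28, -35] -> [49, 46, 46, 27]
  [-41, 49, 42, -15, 7, -14, -39, 6, 45, 3] -> [49, 45, 42, 7, 6, 3, -14, -15, -39, -41] -> [49, 45, 42, 7]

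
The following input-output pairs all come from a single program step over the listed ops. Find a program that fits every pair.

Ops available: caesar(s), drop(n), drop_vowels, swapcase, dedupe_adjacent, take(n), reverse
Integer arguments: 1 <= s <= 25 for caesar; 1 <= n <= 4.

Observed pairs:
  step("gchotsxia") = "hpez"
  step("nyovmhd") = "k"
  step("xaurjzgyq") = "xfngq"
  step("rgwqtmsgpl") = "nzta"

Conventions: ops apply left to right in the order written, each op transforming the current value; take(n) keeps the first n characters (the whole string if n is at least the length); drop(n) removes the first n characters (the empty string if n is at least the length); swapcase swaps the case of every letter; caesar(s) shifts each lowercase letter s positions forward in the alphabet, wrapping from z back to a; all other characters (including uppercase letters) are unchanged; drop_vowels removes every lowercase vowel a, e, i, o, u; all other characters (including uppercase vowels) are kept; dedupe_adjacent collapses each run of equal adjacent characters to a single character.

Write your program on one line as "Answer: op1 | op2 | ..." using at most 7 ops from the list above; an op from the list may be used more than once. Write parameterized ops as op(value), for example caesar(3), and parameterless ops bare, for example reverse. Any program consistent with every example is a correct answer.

drop(1) | caesar(19) | drop_vowels | drop(3) | reverse | caesar(14)

Check, running the answer program on each example:
  "gchotsxia" -> "chotsxia" -> "vahmlqbt" -> "vhmlqbt" -> "lqbt" -> "tbql" -> "hpez"
  "nyovmhd" -> "yovmhd" -> "rhofaw" -> "rhfw" -> "w" -> "w" -> "k"
  "xaurjzgyq" -> "aurjzgyq" -> "tnkcszrj" -> "tnkcszrj" -> "cszrj" -> "jrzsc" -> "xfngq"
  "rgwqtmsgpl" -> "gwqtmsgpl" -> "zpjmflzie" -> "zpjmflz" -> "mflz" -> "zlfm" -> "nzta"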